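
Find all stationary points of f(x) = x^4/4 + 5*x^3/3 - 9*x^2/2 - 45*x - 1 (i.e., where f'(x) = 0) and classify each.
f'(x) = x^3 + 5*x^2 - 9*x - 45

Solve f'(x) = 0:
  Factor: x^3 + 5*x^2 - 9*x - 45 = (x - 3)*(x + 3)*(x + 5) = 0.
  ⇒ x = -5, -3, 3

f''(x) = 3*x^2 + 10*x - 9
Second-derivative test at each critical point:
  f''(-5) = 16 > 0 → local minimum
  f''(-3) = -12 < 0 → local maximum
  f''(3) = 48 > 0 → local minimum

Critical points: x = -5 (local minimum); x = -3 (local maximum); x = 3 (local minimum)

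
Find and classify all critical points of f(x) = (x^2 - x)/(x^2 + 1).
f'(x) = (x^2 + 2*x - 1)/(x^4 + 2*x^2 + 1)

Solve f'(x) = 0:
  f'(x) = (x^2 + 2*x - 1)/(x^2 + 1)^2; the denominator is positive wherever f is defined, so f'(x) = 0 ⇔ x^2 + 2*x - 1 = 0.
  x^2 + 2*x - 1 = 0 has no rational roots; quadratic formula: x = (-2 ± √8)/2.
  ⇒ x = -sqrt(2) - 1 ≈ -2.4142, -1 + sqrt(2) ≈ 0.4142

f''(x) = 2*(-x^3 - 3*x^2 + 3*x + 1)/(x^6 + 3*x^4 + 3*x^2 + 1)
Second-derivative test at each critical point:
  f''(-2.4142) = -0.0607 < 0 → local maximum
  f''(0.4142) = 2.0607 > 0 → local minimum

Critical points: x = -sqrt(2) - 1 ≈ -2.4142 (local maximum); x = -1 + sqrt(2) ≈ 0.4142 (local minimum)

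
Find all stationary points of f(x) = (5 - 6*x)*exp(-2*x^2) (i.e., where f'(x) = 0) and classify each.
f'(x) = 2*(2*x*(6*x - 5) - 3)*exp(-2*x^2)

Solve f'(x) = 0:
  f'(x) = (24*x^2 - 20*x - 6)·exp(-2*x^2) and exp(-2*x^2) > 0 for every x, so f'(x) = 0 ⇔ 24*x^2 - 20*x - 6 = 0.
  Factor: 24*x^2 - 20*x - 6 = 2*(12*x^2 - 10*x - 3); 12*x^2 - 10*x - 3 = 0 has no rational roots; quadratic formula: x = (10 ± √244)/24.
  ⇒ x = 5/12 - sqrt(61)/12 ≈ -0.2342, 5/12 + sqrt(61)/12 ≈ 1.0675

f''(x) = 4*(4*x^2*(5 - 6*x) + 18*x - 5)*exp(-2*x^2)
Second-derivative test at each critical point:
  f''(-0.2342) = -27.9955 < 0 → local maximum
  f''(1.0675) = 3.1980 > 0 → local minimum

Critical points: x = 5/12 - sqrt(61)/12 ≈ -0.2342 (local maximum); x = 5/12 + sqrt(61)/12 ≈ 1.0675 (local minimum)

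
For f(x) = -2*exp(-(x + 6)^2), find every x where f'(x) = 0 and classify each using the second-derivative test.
f'(x) = 4*(x + 6)*exp(-(x + 6)^2)

Solve f'(x) = 0:
  f'(x) = (4*x + 24)·exp(-(x + 6)^2) and exp(-(x + 6)^2) > 0 for every x, so f'(x) = 0 ⇔ 4*x + 24 = 0.
  Factor: 4*x + 24 = 4*(x + 6) = 0.
  ⇒ x = -6

f''(x) = 4*(1 - 2*(x + 6)^2)*exp(-(x + 6)^2)
Second-derivative test at each critical point:
  f''(-6) = 4 > 0 → local minimum

Critical points: x = -6 (local minimum)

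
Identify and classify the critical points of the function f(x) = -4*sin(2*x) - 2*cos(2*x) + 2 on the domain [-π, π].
f'(x) = 4*sin(2*x) - 8*cos(2*x)

Solve f'(x) = 0 on [-π, π]:
  f'(x) = 0 ⇔ -4*cos(2*x) = -2*sin(2*x) ⇔ tan(2*x) = 2, i.e. 2*x = arctan(2) + nπ; keep the solutions lying in [-π, π].
  ⇒ x = -pi + atan(2)/2 ≈ -2.5880, -pi/2 + atan(2)/2 ≈ -1.0172, atan(2)/2 ≈ 0.5536, atan(2)/2 + pi/2 ≈ 2.1244

f''(x) = 16*sin(2*x) + 8*cos(2*x)
Second-derivative test at each critical point:
  f''(-2.5880) = 17.8885 > 0 → local minimum
  f''(-1.0172) = -17.8885 < 0 → local maximum
  f''(0.5536) = 17.8885 > 0 → local minimum
  f''(2.1244) = -17.8885 < 0 → local maximum

Critical points: x = -pi + atan(2)/2 ≈ -2.5880 (local minimum); x = -pi/2 + atan(2)/2 ≈ -1.0172 (local maximum); x = atan(2)/2 ≈ 0.5536 (local minimum); x = atan(2)/2 + pi/2 ≈ 2.1244 (local maximum)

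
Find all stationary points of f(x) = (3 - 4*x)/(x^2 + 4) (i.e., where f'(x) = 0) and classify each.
f'(x) = 2*(2*x^2 - 3*x - 8)/(x^4 + 8*x^2 + 16)

Solve f'(x) = 0:
  f'(x) = 2*(2*x^2 - 3*x - 8)/(x^2 + 4)^2; the denominator is positive wherever f is defined, so f'(x) = 0 ⇔ 4*x^2 - 6*x - 16 = 0.
  Factor: 4*x^2 - 6*x - 16 = 2*(2*x^2 - 3*x - 8); 2*x^2 - 3*x - 8 = 0 has no rational roots; quadratic formula: x = (3 ± √73)/4.
  ⇒ x = 3/4 - sqrt(73)/4 ≈ -1.3860, 3/4 + sqrt(73)/4 ≈ 2.8860

f''(x) = 2*(4*x^2*(3 - 4*x) + 3*(4*x - 1)*(x^2 + 4))/(x^2 + 4)^3
Second-derivative test at each critical point:
  f''(-1.3860) = -0.4874 < 0 → local maximum
  f''(2.8860) = 0.1124 > 0 → local minimum

Critical points: x = 3/4 - sqrt(73)/4 ≈ -1.3860 (local maximum); x = 3/4 + sqrt(73)/4 ≈ 2.8860 (local minimum)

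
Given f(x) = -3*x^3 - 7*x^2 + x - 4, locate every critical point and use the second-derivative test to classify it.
f'(x) = -9*x^2 - 14*x + 1

Solve f'(x) = 0:
  9*x^2 + 14*x - 1 = 0 has no rational roots; quadratic formula: x = (-14 ± √232)/18.
  ⇒ x = -sqrt(58)/9 - 7/9 ≈ -1.6240, -7/9 + sqrt(58)/9 ≈ 0.0684

f''(x) = -18*x - 14
Second-derivative test at each critical point:
  f''(-1.6240) = 15.2315 > 0 → local minimum
  f''(0.0684) = -15.2315 < 0 → local maximum

Critical points: x = -sqrt(58)/9 - 7/9 ≈ -1.6240 (local minimum); x = -7/9 + sqrt(58)/9 ≈ 0.0684 (local maximum)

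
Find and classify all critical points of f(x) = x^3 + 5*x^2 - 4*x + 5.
f'(x) = 3*x^2 + 10*x - 4

Solve f'(x) = 0:
  3*x^2 + 10*x - 4 = 0 has no rational roots; quadratic formula: x = (-10 ± √148)/6.
  ⇒ x = -sqrt(37)/3 - 5/3 ≈ -3.6943, -5/3 + sqrt(37)/3 ≈ 0.3609

f''(x) = 6*x + 10
Second-derivative test at each critical point:
  f''(-3.6943) = -12.1655 < 0 → local maximum
  f''(0.3609) = 12.1655 > 0 → local minimum

Critical points: x = -sqrt(37)/3 - 5/3 ≈ -3.6943 (local maximum); x = -5/3 + sqrt(37)/3 ≈ 0.3609 (local minimum)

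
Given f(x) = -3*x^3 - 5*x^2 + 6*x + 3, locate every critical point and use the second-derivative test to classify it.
f'(x) = -9*x^2 - 10*x + 6

Solve f'(x) = 0:
  9*x^2 + 10*x - 6 = 0 has no rational roots; quadratic formula: x = (-10 ± √316)/18.
  ⇒ x = -sqrt(79)/9 - 5/9 ≈ -1.5431, -5/9 + sqrt(79)/9 ≈ 0.4320

f''(x) = -18*x - 10
Second-derivative test at each critical point:
  f''(-1.5431) = 17.7764 > 0 → local minimum
  f''(0.4320) = -17.7764 < 0 → local maximum

Critical points: x = -sqrt(79)/9 - 5/9 ≈ -1.5431 (local minimum); x = -5/9 + sqrt(79)/9 ≈ 0.4320 (local maximum)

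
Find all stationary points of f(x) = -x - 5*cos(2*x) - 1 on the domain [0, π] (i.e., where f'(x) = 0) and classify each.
f'(x) = 10*sin(2*x) - 1

Solve f'(x) = 0 on [0, π]:
  f'(x) = 0 ⇔ sin(2*x) = 1/10, i.e. 2*x = arcsin(1/10) + 2nπ or 2*x = π − arcsin(1/10) + 2nπ; keep the solutions lying in [0, π].
  ⇒ x = asin(1/10)/2 ≈ 0.0501, -asin(1/10)/2 + pi/2 ≈ 1.5207

f''(x) = 20*cos(2*x)
Second-derivative test at each critical point:
  f''(0.0501) = 19.8997 > 0 → local minimum
  f''(1.5207) = -19.8997 < 0 → local maximum

Critical points: x = asin(1/10)/2 ≈ 0.0501 (local minimum); x = -asin(1/10)/2 + pi/2 ≈ 1.5207 (local maximum)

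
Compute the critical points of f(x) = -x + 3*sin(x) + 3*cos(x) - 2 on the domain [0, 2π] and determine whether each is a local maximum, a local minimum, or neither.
f'(x) = 3*sqrt(2)*cos(x + pi/4) - 1

Solve f'(x) = 0 on [0, 2π]:
  f'(x) = 0 ⇔ -3*sin(x) + 3*cos(x) = 1. Write the left side as R·cos(x + φ) with R = √(3² + 3²) = 3*sqrt(2), cos φ = sqrt(2)/2, sin φ = sqrt(2)/2; then cos(x + φ) = sqrt(2)/6. Solve for x and keep the solutions lying in [0, 2π].
  ⇒ x = atan((-1 + sqrt(17))/(1 + sqrt(17))) ≈ 0.5475, atan((-sqrt(17) - 1)/(1 - sqrt(17))) + pi ≈ 4.1649

f''(x) = -3*sqrt(2)*sin(x + pi/4)
Second-derivative test at each critical point:
  f''(0.5475) = -4.1231 < 0 → local maximum
  f''(4.1649) = 4.1231 > 0 → local minimum

Critical points: x = atan((-1 + sqrt(17))/(1 + sqrt(17))) ≈ 0.5475 (local maximum); x = atan((-sqrt(17) - 1)/(1 - sqrt(17))) + pi ≈ 4.1649 (local minimum)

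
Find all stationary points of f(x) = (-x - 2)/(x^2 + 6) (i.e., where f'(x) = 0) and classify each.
f'(x) = (-x^2 + 2*x*(x + 2) - 6)/(x^2 + 6)^2

Solve f'(x) = 0:
  f'(x) = (x^2 + 4*x - 6)/(x^2 + 6)^2; the denominator is positive wherever f is defined, so f'(x) = 0 ⇔ x^2 + 4*x - 6 = 0.
  x^2 + 4*x - 6 = 0 has no rational roots; quadratic formula: x = (-4 ± √40)/2.
  ⇒ x = -sqrt(10) - 2 ≈ -5.1623, -2 + sqrt(10) ≈ 1.1623

f''(x) = 2*(-4*x^2*(x + 2) + (3*x + 2)*(x^2 + 6))/(x^2 + 6)^3
Second-derivative test at each critical point:
  f''(-5.1623) = -0.0059 < 0 → local maximum
  f''(1.1623) = 0.1170 > 0 → local minimum

Critical points: x = -sqrt(10) - 2 ≈ -5.1623 (local maximum); x = -2 + sqrt(10) ≈ 1.1623 (local minimum)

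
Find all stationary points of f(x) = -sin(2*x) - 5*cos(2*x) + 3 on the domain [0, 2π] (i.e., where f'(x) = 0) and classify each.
f'(x) = 10*sin(2*x) - 2*cos(2*x)

Solve f'(x) = 0 on [0, 2π]:
  f'(x) = 0 ⇔ -cos(2*x) = -5*sin(2*x) ⇔ tan(2*x) = 1/5, i.e. 2*x = arctan(1/5) + nπ; keep the solutions lying in [0, 2π].
  ⇒ x = atan(1/5)/2 ≈ 0.0987, atan(1/5)/2 + pi/2 ≈ 1.6695, atan(1/5)/2 + pi ≈ 3.2403, atan(1/5)/2 + 3*pi/2 ≈ 4.8111

f''(x) = 4*sin(2*x) + 20*cos(2*x)
Second-derivative test at each critical point:
  f''(0.0987) = 20.3961 > 0 → local minimum
  f''(1.6695) = -20.3961 < 0 → local maximum
  f''(3.2403) = 20.3961 > 0 → local minimum
  f''(4.8111) = -20.3961 < 0 → local maximum

Critical points: x = atan(1/5)/2 ≈ 0.0987 (local minimum); x = atan(1/5)/2 + pi/2 ≈ 1.6695 (local maximum); x = atan(1/5)/2 + pi ≈ 3.2403 (local minimum); x = atan(1/5)/2 + 3*pi/2 ≈ 4.8111 (local maximum)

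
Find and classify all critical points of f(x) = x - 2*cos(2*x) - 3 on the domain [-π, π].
f'(x) = 4*sin(2*x) + 1

Solve f'(x) = 0 on [-π, π]:
  f'(x) = 0 ⇔ sin(2*x) = -1/4, i.e. 2*x = arcsin(-1/4) + 2nπ or 2*x = π − arcsin(-1/4) + 2nπ; keep the solutions lying in [-π, π].
  ⇒ x = -pi/2 + asin(1/4)/2 ≈ -1.4445, -asin(1/4)/2 ≈ -0.1263, asin(1/4)/2 + pi/2 ≈ 1.6971, pi - asin(1/4)/2 ≈ 3.0153

f''(x) = 8*cos(2*x)
Second-derivative test at each critical point:
  f''(-1.4445) = -7.7460 < 0 → local maximum
  f''(-0.1263) = 7.7460 > 0 → local minimum
  f''(1.6971) = -7.7460 < 0 → local maximum
  f''(3.0153) = 7.7460 > 0 → local minimum

Critical points: x = -pi/2 + asin(1/4)/2 ≈ -1.4445 (local maximum); x = -asin(1/4)/2 ≈ -0.1263 (local minimum); x = asin(1/4)/2 + pi/2 ≈ 1.6971 (local maximum); x = pi - asin(1/4)/2 ≈ 3.0153 (local minimum)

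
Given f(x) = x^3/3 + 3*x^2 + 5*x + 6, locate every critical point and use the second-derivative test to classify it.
f'(x) = x^2 + 6*x + 5

Solve f'(x) = 0:
  Factor: x^2 + 6*x + 5 = (x + 1)*(x + 5) = 0.
  ⇒ x = -5, -1

f''(x) = 2*x + 6
Second-derivative test at each critical point:
  f''(-5) = -4 < 0 → local maximum
  f''(-1) = 4 > 0 → local minimum

Critical points: x = -5 (local maximum); x = -1 (local minimum)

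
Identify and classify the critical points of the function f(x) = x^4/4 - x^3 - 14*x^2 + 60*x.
f'(x) = x^3 - 3*x^2 - 28*x + 60

Solve f'(x) = 0:
  Factor: x^3 - 3*x^2 - 28*x + 60 = (x - 6)*(x - 2)*(x + 5) = 0.
  ⇒ x = -5, 2, 6

f''(x) = 3*x^2 - 6*x - 28
Second-derivative test at each critical point:
  f''(-5) = 77 > 0 → local minimum
  f''(2) = -28 < 0 → local maximum
  f''(6) = 44 > 0 → local minimum

Critical points: x = -5 (local minimum); x = 2 (local maximum); x = 6 (local minimum)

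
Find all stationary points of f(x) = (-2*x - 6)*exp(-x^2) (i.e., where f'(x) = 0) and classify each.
f'(x) = 2*(2*x*(x + 3) - 1)*exp(-x^2)

Solve f'(x) = 0:
  f'(x) = (4*x^2 + 12*x - 2)·exp(-x^2) and exp(-x^2) > 0 for every x, so f'(x) = 0 ⇔ 4*x^2 + 12*x - 2 = 0.
  Factor: 4*x^2 + 12*x - 2 = 2*(2*x^2 + 6*x - 1); 2*x^2 + 6*x - 1 = 0 has no rational roots; quadratic formula: x = (-6 ± √44)/4.
  ⇒ x = -sqrt(11)/2 - 3/2 ≈ -3.1583, -3/2 + sqrt(11)/2 ≈ 0.1583

f''(x) = 4*(-2*x^2*(x + 3) + 3*x + 3)*exp(-x^2)
Second-derivative test at each critical point:
  f''(-3.1583) = -0.0006 < 0 → local maximum
  f''(0.1583) = 12.9381 > 0 → local minimum

Critical points: x = -sqrt(11)/2 - 3/2 ≈ -3.1583 (local maximum); x = -3/2 + sqrt(11)/2 ≈ 0.1583 (local minimum)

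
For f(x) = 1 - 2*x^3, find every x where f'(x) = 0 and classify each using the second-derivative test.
f'(x) = -6*x^2

Solve f'(x) = 0:
  ⇒ x = 0

f''(x) = -12*x
Second-derivative test at each critical point:
  f''(0) = 0, so the second-derivative test is inconclusive; use the first-derivative test: f'(-1/4) = -0.3750, f'(1/4) = -0.3750 — f' is negative on both sides (no sign change) → neither a local maximum nor a local minimum

Critical points: x = 0 (neither)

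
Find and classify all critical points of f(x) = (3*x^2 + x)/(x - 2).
f'(x) = (3*x^2 - 12*x - 2)/(x^2 - 4*x + 4)

Solve f'(x) = 0:
  f'(x) = (3*x^2 - 12*x - 2)/(x - 2)^2; the denominator is positive wherever f is defined, so f'(x) = 0 ⇔ 3*x^2 - 12*x - 2 = 0.
  3*x^2 - 12*x - 2 = 0 has no rational roots; quadratic formula: x = (12 ± √168)/6.
  ⇒ x = 2 - sqrt(42)/3 ≈ -0.1602, 2 + sqrt(42)/3 ≈ 4.1602

f''(x) = 28/(x^3 - 6*x^2 + 12*x - 8)
Second-derivative test at each critical point:
  f''(-0.1602) = -2.7775 < 0 → local maximum
  f''(4.1602) = 2.7775 > 0 → local minimum

Critical points: x = 2 - sqrt(42)/3 ≈ -0.1602 (local maximum); x = 2 + sqrt(42)/3 ≈ 4.1602 (local minimum)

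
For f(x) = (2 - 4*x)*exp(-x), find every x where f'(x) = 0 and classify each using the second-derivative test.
f'(x) = 2*(2*x - 3)*exp(-x)

Solve f'(x) = 0:
  f'(x) = (4*x - 6)·exp(-x) and exp(-x) > 0 for every x, so f'(x) = 0 ⇔ 4*x - 6 = 0.
  Factor: 4*x - 6 = 2*(2*x - 3) = 0.
  ⇒ x = 3/2

f''(x) = 2*(5 - 2*x)*exp(-x)
Second-derivative test at each critical point:
  f''(3/2) = 0.8925 > 0 → local minimum

Critical points: x = 3/2 (local minimum)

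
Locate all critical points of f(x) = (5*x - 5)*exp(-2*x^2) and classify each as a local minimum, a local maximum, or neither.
f'(x) = 5*(-4*x*(x - 1) + 1)*exp(-2*x^2)

Solve f'(x) = 0:
  f'(x) = (-20*x^2 + 20*x + 5)·exp(-2*x^2) and exp(-2*x^2) > 0 for every x, so f'(x) = 0 ⇔ -20*x^2 + 20*x + 5 = 0.
  Factor: -20*x^2 + 20*x + 5 = -5*(4*x^2 - 4*x - 1); 4*x^2 - 4*x - 1 = 0 has no rational roots; quadratic formula: x = (4 ± √32)/8.
  ⇒ x = 1/2 - sqrt(2)/2 ≈ -0.2071, 1/2 + sqrt(2)/2 ≈ 1.2071

f''(x) = 20*(4*x^2*(x - 1) - 3*x + 1)*exp(-2*x^2)
Second-derivative test at each critical point:
  f''(-0.2071) = 25.9590 > 0 → local minimum
  f''(1.2071) = -1.5343 < 0 → local maximum

Critical points: x = 1/2 - sqrt(2)/2 ≈ -0.2071 (local minimum); x = 1/2 + sqrt(2)/2 ≈ 1.2071 (local maximum)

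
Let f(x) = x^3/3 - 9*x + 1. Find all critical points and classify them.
f'(x) = x^2 - 9

Solve f'(x) = 0:
  Factor: x^2 - 9 = (x - 3)*(x + 3) = 0.
  ⇒ x = -3, 3

f''(x) = 2*x
Second-derivative test at each critical point:
  f''(-3) = -6 < 0 → local maximum
  f''(3) = 6 > 0 → local minimum

Critical points: x = -3 (local maximum); x = 3 (local minimum)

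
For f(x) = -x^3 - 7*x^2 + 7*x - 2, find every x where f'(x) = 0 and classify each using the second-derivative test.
f'(x) = -3*x^2 - 14*x + 7

Solve f'(x) = 0:
  3*x^2 + 14*x - 7 = 0 has no rational roots; quadratic formula: x = (-14 ± √280)/6.
  ⇒ x = -sqrt(70)/3 - 7/3 ≈ -5.1222, -7/3 + sqrt(70)/3 ≈ 0.4555

f''(x) = -6*x - 14
Second-derivative test at each critical point:
  f''(-5.1222) = 16.7332 > 0 → local minimum
  f''(0.4555) = -16.7332 < 0 → local maximum

Critical points: x = -sqrt(70)/3 - 7/3 ≈ -5.1222 (local minimum); x = -7/3 + sqrt(70)/3 ≈ 0.4555 (local maximum)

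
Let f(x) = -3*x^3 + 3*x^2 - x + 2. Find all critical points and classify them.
f'(x) = -9*x^2 + 6*x - 1

Solve f'(x) = 0:
  Factor: -9*x^2 + 6*x - 1 = -(3*x - 1)^2 = 0.
  ⇒ x = 1/3

f''(x) = 6 - 18*x
Second-derivative test at each critical point:
  f''(1/3) = 0, so the second-derivative test is inconclusive; use the first-derivative test: f'(1/12) = -0.5625, f'(7/12) = -0.5625 — f' is negative on both sides (no sign change) → neither a local maximum nor a local minimum

Critical points: x = 1/3 (neither)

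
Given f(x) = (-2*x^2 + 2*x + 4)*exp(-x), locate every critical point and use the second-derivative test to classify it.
f'(x) = 2*(x^2 - 3*x - 1)*exp(-x)

Solve f'(x) = 0:
  f'(x) = (2*x^2 - 6*x - 2)·exp(-x) and exp(-x) > 0 for every x, so f'(x) = 0 ⇔ 2*x^2 - 6*x - 2 = 0.
  Factor: 2*x^2 - 6*x - 2 = 2*(x^2 - 3*x - 1); x^2 - 3*x - 1 = 0 has no rational roots; quadratic formula: x = (3 ± √13)/2.
  ⇒ x = 3/2 - sqrt(13)/2 ≈ -0.3028, 3/2 + sqrt(13)/2 ≈ 3.3028

f''(x) = 2*(-x^2 + 5*x - 2)*exp(-x)
Second-derivative test at each critical point:
  f''(-0.3028) = -9.7610 < 0 → local maximum
  f''(3.3028) = 0.2652 > 0 → local minimum

Critical points: x = 3/2 - sqrt(13)/2 ≈ -0.3028 (local maximum); x = 3/2 + sqrt(13)/2 ≈ 3.3028 (local minimum)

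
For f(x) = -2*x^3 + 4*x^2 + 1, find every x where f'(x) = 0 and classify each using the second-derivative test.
f'(x) = 2*x*(4 - 3*x)

Solve f'(x) = 0:
  Factor: -6*x^2 + 8*x = -2*x*(3*x - 4) = 0.
  ⇒ x = 0, 4/3

f''(x) = 8 - 12*x
Second-derivative test at each critical point:
  f''(0) = 8 > 0 → local minimum
  f''(4/3) = -8 < 0 → local maximum

Critical points: x = 0 (local minimum); x = 4/3 (local maximum)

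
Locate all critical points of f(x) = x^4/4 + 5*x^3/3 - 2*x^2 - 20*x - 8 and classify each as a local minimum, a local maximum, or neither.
f'(x) = x^3 + 5*x^2 - 4*x - 20

Solve f'(x) = 0:
  Factor: x^3 + 5*x^2 - 4*x - 20 = (x - 2)*(x + 2)*(x + 5) = 0.
  ⇒ x = -5, -2, 2

f''(x) = 3*x^2 + 10*x - 4
Second-derivative test at each critical point:
  f''(-5) = 21 > 0 → local minimum
  f''(-2) = -12 < 0 → local maximum
  f''(2) = 28 > 0 → local minimum

Critical points: x = -5 (local minimum); x = -2 (local maximum); x = 2 (local minimum)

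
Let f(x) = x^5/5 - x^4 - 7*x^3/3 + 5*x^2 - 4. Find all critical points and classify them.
f'(x) = x*(x^3 - 4*x^2 - 7*x + 10)

Solve f'(x) = 0:
  Factor: x^4 - 4*x^3 - 7*x^2 + 10*x = x*(x - 5)*(x - 1)*(x + 2) = 0.
  ⇒ x = -2, 0, 1, 5

f''(x) = 4*x^3 - 12*x^2 - 14*x + 10
Second-derivative test at each critical point:
  f''(-2) = -42 < 0 → local maximum
  f''(0) = 10 > 0 → local minimum
  f''(1) = -12 < 0 → local maximum
  f''(5) = 140 > 0 → local minimum

Critical points: x = -2 (local maximum); x = 0 (local minimum); x = 1 (local maximum); x = 5 (local minimum)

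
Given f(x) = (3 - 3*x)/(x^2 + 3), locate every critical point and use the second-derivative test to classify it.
f'(x) = 3*(-x^2 + 2*x*(x - 1) - 3)/(x^2 + 3)^2

Solve f'(x) = 0:
  f'(x) = 3*(x - 3)*(x + 1)/(x^2 + 3)^2; the denominator is positive wherever f is defined, so f'(x) = 0 ⇔ 3*x^2 - 6*x - 9 = 0.
  Factor: 3*x^2 - 6*x - 9 = 3*(x - 3)*(x + 1) = 0.
  ⇒ x = -1, 3

f''(x) = 6*(4*x^2*(1 - x) + (3*x - 1)*(x^2 + 3))/(x^2 + 3)^3
Second-derivative test at each critical point:
  f''(-1) = -3/4 < 0 → local maximum
  f''(3) = 1/12 > 0 → local minimum

Critical points: x = -1 (local maximum); x = 3 (local minimum)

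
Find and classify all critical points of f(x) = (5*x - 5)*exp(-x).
f'(x) = 5*(2 - x)*exp(-x)

Solve f'(x) = 0:
  f'(x) = (10 - 5*x)·exp(-x) and exp(-x) > 0 for every x, so f'(x) = 0 ⇔ 10 - 5*x = 0.
  Factor: 10 - 5*x = -5*(x - 2) = 0.
  ⇒ x = 2

f''(x) = 5*(x - 3)*exp(-x)
Second-derivative test at each critical point:
  f''(2) = -0.6767 < 0 → local maximum

Critical points: x = 2 (local maximum)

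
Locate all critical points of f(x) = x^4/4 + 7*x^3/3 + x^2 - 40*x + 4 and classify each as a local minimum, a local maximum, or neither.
f'(x) = x^3 + 7*x^2 + 2*x - 40

Solve f'(x) = 0:
  Factor: x^3 + 7*x^2 + 2*x - 40 = (x - 2)*(x + 4)*(x + 5) = 0.
  ⇒ x = -5, -4, 2

f''(x) = 3*x^2 + 14*x + 2
Second-derivative test at each critical point:
  f''(-5) = 7 > 0 → local minimum
  f''(-4) = -6 < 0 → local maximum
  f''(2) = 42 > 0 → local minimum

Critical points: x = -5 (local minimum); x = -4 (local maximum); x = 2 (local minimum)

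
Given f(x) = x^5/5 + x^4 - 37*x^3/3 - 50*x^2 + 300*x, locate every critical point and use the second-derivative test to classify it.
f'(x) = x^4 + 4*x^3 - 37*x^2 - 100*x + 300

Solve f'(x) = 0:
  Factor: x^4 + 4*x^3 - 37*x^2 - 100*x + 300 = (x - 5)*(x - 2)*(x + 5)*(x + 6) = 0.
  ⇒ x = -6, -5, 2, 5

f''(x) = 4*x^3 + 12*x^2 - 74*x - 100
Second-derivative test at each critical point:
  f''(-6) = -88 < 0 → local maximum
  f''(-5) = 70 > 0 → local minimum
  f''(2) = -168 < 0 → local maximum
  f''(5) = 330 > 0 → local minimum

Critical points: x = -6 (local maximum); x = -5 (local minimum); x = 2 (local maximum); x = 5 (local minimum)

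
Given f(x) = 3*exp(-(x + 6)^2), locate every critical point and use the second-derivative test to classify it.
f'(x) = 6*(-x - 6)*exp(-(x + 6)^2)

Solve f'(x) = 0:
  f'(x) = (-6*x - 36)·exp(-(x + 6)^2) and exp(-(x + 6)^2) > 0 for every x, so f'(x) = 0 ⇔ -6*x - 36 = 0.
  Factor: -6*x - 36 = -6*(x + 6) = 0.
  ⇒ x = -6

f''(x) = 6*(2*(x + 6)^2 - 1)*exp(-(x + 6)^2)
Second-derivative test at each critical point:
  f''(-6) = -6 < 0 → local maximum

Critical points: x = -6 (local maximum)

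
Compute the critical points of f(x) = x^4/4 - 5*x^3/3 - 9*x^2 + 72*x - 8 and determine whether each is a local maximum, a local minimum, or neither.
f'(x) = x^3 - 5*x^2 - 18*x + 72

Solve f'(x) = 0:
  Factor: x^3 - 5*x^2 - 18*x + 72 = (x - 6)*(x - 3)*(x + 4) = 0.
  ⇒ x = -4, 3, 6

f''(x) = 3*x^2 - 10*x - 18
Second-derivative test at each critical point:
  f''(-4) = 70 > 0 → local minimum
  f''(3) = -21 < 0 → local maximum
  f''(6) = 30 > 0 → local minimum

Critical points: x = -4 (local minimum); x = 3 (local maximum); x = 6 (local minimum)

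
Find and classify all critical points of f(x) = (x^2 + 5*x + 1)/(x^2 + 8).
f'(x) = (-5*x^2 + 14*x + 40)/(x^4 + 16*x^2 + 64)

Solve f'(x) = 0:
  f'(x) = -(5*x^2 - 14*x - 40)/(x^2 + 8)^2; the denominator is positive wherever f is defined, so f'(x) = 0 ⇔ -5*x^2 + 14*x + 40 = 0.
  5*x^2 - 14*x - 40 = 0 has no rational roots; quadratic formula: x = (14 ± √996)/10.
  ⇒ x = 7/5 - sqrt(249)/5 ≈ -1.7559, 7/5 + sqrt(249)/5 ≈ 4.5559

f''(x) = 2*(5*x^3 - 21*x^2 - 120*x + 56)/(x^6 + 24*x^4 + 192*x^2 + 512)
Second-derivative test at each critical point:
  f''(-1.7559) = 0.2569 > 0 → local minimum
  f''(4.5559) = -0.0382 < 0 → local maximum

Critical points: x = 7/5 - sqrt(249)/5 ≈ -1.7559 (local minimum); x = 7/5 + sqrt(249)/5 ≈ 4.5559 (local maximum)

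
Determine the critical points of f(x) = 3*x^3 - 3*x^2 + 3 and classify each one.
f'(x) = 3*x*(3*x - 2)

Solve f'(x) = 0:
  Factor: 9*x^2 - 6*x = 3*x*(3*x - 2) = 0.
  ⇒ x = 0, 2/3

f''(x) = 18*x - 6
Second-derivative test at each critical point:
  f''(0) = -6 < 0 → local maximum
  f''(2/3) = 6 > 0 → local minimum

Critical points: x = 0 (local maximum); x = 2/3 (local minimum)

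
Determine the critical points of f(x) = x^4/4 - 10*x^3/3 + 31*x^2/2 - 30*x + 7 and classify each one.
f'(x) = x^3 - 10*x^2 + 31*x - 30

Solve f'(x) = 0:
  Factor: x^3 - 10*x^2 + 31*x - 30 = (x - 5)*(x - 3)*(x - 2) = 0.
  ⇒ x = 2, 3, 5

f''(x) = 3*x^2 - 20*x + 31
Second-derivative test at each critical point:
  f''(2) = 3 > 0 → local minimum
  f''(3) = -2 < 0 → local maximum
  f''(5) = 6 > 0 → local minimum

Critical points: x = 2 (local minimum); x = 3 (local maximum); x = 5 (local minimum)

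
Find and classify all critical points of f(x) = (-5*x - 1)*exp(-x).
f'(x) = (5*x - 4)*exp(-x)

Solve f'(x) = 0:
  f'(x) = (5*x - 4)·exp(-x) and exp(-x) > 0 for every x, so f'(x) = 0 ⇔ 5*x - 4 = 0.
  5*x - 4 = 0.
  ⇒ x = 4/5

f''(x) = (9 - 5*x)*exp(-x)
Second-derivative test at each critical point:
  f''(4/5) = 2.2466 > 0 → local minimum

Critical points: x = 4/5 (local minimum)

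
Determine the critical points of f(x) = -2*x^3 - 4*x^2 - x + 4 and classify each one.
f'(x) = -6*x^2 - 8*x - 1

Solve f'(x) = 0:
  6*x^2 + 8*x + 1 = 0 has no rational roots; quadratic formula: x = (-8 ± √40)/12.
  ⇒ x = -2/3 - sqrt(10)/6 ≈ -1.1937, -2/3 + sqrt(10)/6 ≈ -0.1396

f''(x) = -12*x - 8
Second-derivative test at each critical point:
  f''(-1.1937) = 6.3246 > 0 → local minimum
  f''(-0.1396) = -6.3246 < 0 → local maximum

Critical points: x = -2/3 - sqrt(10)/6 ≈ -1.1937 (local minimum); x = -2/3 + sqrt(10)/6 ≈ -0.1396 (local maximum)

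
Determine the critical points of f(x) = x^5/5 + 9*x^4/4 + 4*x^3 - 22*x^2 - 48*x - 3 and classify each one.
f'(x) = x^4 + 9*x^3 + 12*x^2 - 44*x - 48

Solve f'(x) = 0:
  Factor: x^4 + 9*x^3 + 12*x^2 - 44*x - 48 = (x - 2)*(x + 1)*(x + 4)*(x + 6) = 0.
  ⇒ x = -6, -4, -1, 2

f''(x) = 4*x^3 + 27*x^2 + 24*x - 44
Second-derivative test at each critical point:
  f''(-6) = -80 < 0 → local maximum
  f''(-4) = 36 > 0 → local minimum
  f''(-1) = -45 < 0 → local maximum
  f''(2) = 144 > 0 → local minimum

Critical points: x = -6 (local maximum); x = -4 (local minimum); x = -1 (local maximum); x = 2 (local minimum)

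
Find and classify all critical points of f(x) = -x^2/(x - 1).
f'(x) = x*(2 - x)/(x - 1)^2

Solve f'(x) = 0:
  f'(x) = -x*(x - 2)/(x - 1)^2; the denominator is positive wherever f is defined, so f'(x) = 0 ⇔ -x^2 + 2*x = 0.
  Factor: -x^2 + 2*x = -x*(x - 2) = 0.
  ⇒ x = 0, 2

f''(x) = -2/(x^3 - 3*x^2 + 3*x - 1)
Second-derivative test at each critical point:
  f''(0) = 2 > 0 → local minimum
  f''(2) = -2 < 0 → local maximum

Critical points: x = 0 (local minimum); x = 2 (local maximum)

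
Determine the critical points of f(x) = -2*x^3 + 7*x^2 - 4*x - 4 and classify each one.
f'(x) = -6*x^2 + 14*x - 4

Solve f'(x) = 0:
  Factor: -6*x^2 + 14*x - 4 = -2*(x - 2)*(3*x - 1) = 0.
  ⇒ x = 1/3, 2

f''(x) = 14 - 12*x
Second-derivative test at each critical point:
  f''(1/3) = 10 > 0 → local minimum
  f''(2) = -10 < 0 → local maximum

Critical points: x = 1/3 (local minimum); x = 2 (local maximum)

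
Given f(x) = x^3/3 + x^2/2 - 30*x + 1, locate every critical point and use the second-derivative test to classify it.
f'(x) = x^2 + x - 30

Solve f'(x) = 0:
  Factor: x^2 + x - 30 = (x - 5)*(x + 6) = 0.
  ⇒ x = -6, 5

f''(x) = 2*x + 1
Second-derivative test at each critical point:
  f''(-6) = -11 < 0 → local maximum
  f''(5) = 11 > 0 → local minimum

Critical points: x = -6 (local maximum); x = 5 (local minimum)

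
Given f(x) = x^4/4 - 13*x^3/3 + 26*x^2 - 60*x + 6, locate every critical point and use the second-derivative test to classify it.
f'(x) = x^3 - 13*x^2 + 52*x - 60

Solve f'(x) = 0:
  Factor: x^3 - 13*x^2 + 52*x - 60 = (x - 6)*(x - 5)*(x - 2) = 0.
  ⇒ x = 2, 5, 6

f''(x) = 3*x^2 - 26*x + 52
Second-derivative test at each critical point:
  f''(2) = 12 > 0 → local minimum
  f''(5) = -3 < 0 → local maximum
  f''(6) = 4 > 0 → local minimum

Critical points: x = 2 (local minimum); x = 5 (local maximum); x = 6 (local minimum)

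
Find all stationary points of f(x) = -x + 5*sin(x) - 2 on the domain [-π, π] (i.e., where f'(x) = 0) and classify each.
f'(x) = 5*cos(x) - 1

Solve f'(x) = 0 on [-π, π]:
  f'(x) = 0 ⇔ cos(x) = 1/5, i.e. x = ±arccos(1/5) + 2nπ; keep the solutions lying in [-π, π].
  ⇒ x = -acos(1/5) ≈ -1.3694, acos(1/5) ≈ 1.3694

f''(x) = -5*sin(x)
Second-derivative test at each critical point:
  f''(-1.3694) = 4.8990 > 0 → local minimum
  f''(1.3694) = -4.8990 < 0 → local maximum

Critical points: x = -acos(1/5) ≈ -1.3694 (local minimum); x = acos(1/5) ≈ 1.3694 (local maximum)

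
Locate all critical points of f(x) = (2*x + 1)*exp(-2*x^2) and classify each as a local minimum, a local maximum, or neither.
f'(x) = 2*(-2*x*(2*x + 1) + 1)*exp(-2*x^2)

Solve f'(x) = 0:
  f'(x) = (-8*x^2 - 4*x + 2)·exp(-2*x^2) and exp(-2*x^2) > 0 for every x, so f'(x) = 0 ⇔ -8*x^2 - 4*x + 2 = 0.
  Factor: -8*x^2 - 4*x + 2 = -2*(4*x^2 + 2*x - 1); 4*x^2 + 2*x - 1 = 0 has no rational roots; quadratic formula: x = (-2 ± √20)/8.
  ⇒ x = -sqrt(5)/4 - 1/4 ≈ -0.8090, -1/4 + sqrt(5)/4 ≈ 0.3090

f''(x) = 4*(4*x^2*(2*x + 1) - 6*x - 1)*exp(-2*x^2)
Second-derivative test at each critical point:
  f''(-0.8090) = 2.4157 > 0 → local minimum
  f''(0.3090) = -7.3893 < 0 → local maximum

Critical points: x = -sqrt(5)/4 - 1/4 ≈ -0.8090 (local minimum); x = -1/4 + sqrt(5)/4 ≈ 0.3090 (local maximum)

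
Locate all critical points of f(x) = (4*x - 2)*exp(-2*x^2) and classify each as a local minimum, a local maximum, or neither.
f'(x) = 4*(-2*x*(2*x - 1) + 1)*exp(-2*x^2)

Solve f'(x) = 0:
  f'(x) = (-16*x^2 + 8*x + 4)·exp(-2*x^2) and exp(-2*x^2) > 0 for every x, so f'(x) = 0 ⇔ -16*x^2 + 8*x + 4 = 0.
  Factor: -16*x^2 + 8*x + 4 = -4*(4*x^2 - 2*x - 1); 4*x^2 - 2*x - 1 = 0 has no rational roots; quadratic formula: x = (2 ± √20)/8.
  ⇒ x = 1/4 - sqrt(5)/4 ≈ -0.3090, 1/4 + sqrt(5)/4 ≈ 0.8090

f''(x) = 8*(4*x^2*(2*x - 1) - 6*x + 1)*exp(-2*x^2)
Second-derivative test at each critical point:
  f''(-0.3090) = 14.7786 > 0 → local minimum
  f''(0.8090) = -4.8314 < 0 → local maximum

Critical points: x = 1/4 - sqrt(5)/4 ≈ -0.3090 (local minimum); x = 1/4 + sqrt(5)/4 ≈ 0.8090 (local maximum)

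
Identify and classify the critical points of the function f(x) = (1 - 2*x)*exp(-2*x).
f'(x) = 4*(x - 1)*exp(-2*x)

Solve f'(x) = 0:
  f'(x) = (4*x - 4)·exp(-2*x) and exp(-2*x) > 0 for every x, so f'(x) = 0 ⇔ 4*x - 4 = 0.
  Factor: 4*x - 4 = 4*(x - 1) = 0.
  ⇒ x = 1

f''(x) = 4*(3 - 2*x)*exp(-2*x)
Second-derivative test at each critical point:
  f''(1) = 0.5413 > 0 → local minimum

Critical points: x = 1 (local minimum)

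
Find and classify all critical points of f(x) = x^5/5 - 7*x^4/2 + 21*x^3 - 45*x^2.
f'(x) = x*(x^3 - 14*x^2 + 63*x - 90)

Solve f'(x) = 0:
  Factor: x^4 - 14*x^3 + 63*x^2 - 90*x = x*(x - 6)*(x - 5)*(x - 3) = 0.
  ⇒ x = 0, 3, 5, 6

f''(x) = 4*x^3 - 42*x^2 + 126*x - 90
Second-derivative test at each critical point:
  f''(0) = -90 < 0 → local maximum
  f''(3) = 18 > 0 → local minimum
  f''(5) = -10 < 0 → local maximum
  f''(6) = 18 > 0 → local minimum

Critical points: x = 0 (local maximum); x = 3 (local minimum); x = 5 (local maximum); x = 6 (local minimum)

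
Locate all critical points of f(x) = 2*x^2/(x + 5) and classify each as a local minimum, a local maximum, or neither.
f'(x) = 2*x*(x + 10)/(x^2 + 10*x + 25)

Solve f'(x) = 0:
  f'(x) = 2*x*(x + 10)/(x + 5)^2; the denominator is positive wherever f is defined, so f'(x) = 0 ⇔ 2*x^2 + 20*x = 0.
  Factor: 2*x^2 + 20*x = 2*x*(x + 10) = 0.
  ⇒ x = -10, 0

f''(x) = 100/(x^3 + 15*x^2 + 75*x + 125)
Second-derivative test at each critical point:
  f''(-10) = -4/5 < 0 → local maximum
  f''(0) = 4/5 > 0 → local minimum

Critical points: x = -10 (local maximum); x = 0 (local minimum)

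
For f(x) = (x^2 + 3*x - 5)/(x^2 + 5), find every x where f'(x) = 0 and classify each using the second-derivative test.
f'(x) = (-3*x^2 + 20*x + 15)/(x^4 + 10*x^2 + 25)

Solve f'(x) = 0:
  f'(x) = -(3*x^2 - 20*x - 15)/(x^2 + 5)^2; the denominator is positive wherever f is defined, so f'(x) = 0 ⇔ -3*x^2 + 20*x + 15 = 0.
  3*x^2 - 20*x - 15 = 0 has no rational roots; quadratic formula: x = (20 ± √580)/6.
  ⇒ x = 10/3 - sqrt(145)/3 ≈ -0.6805, 10/3 + sqrt(145)/3 ≈ 7.3472

f''(x) = 2*(3*x^3 - 30*x^2 - 45*x + 50)/(x^6 + 15*x^4 + 75*x^2 + 125)
Second-derivative test at each critical point:
  f''(-0.6805) = 0.8069 > 0 → local minimum
  f''(7.3472) = -0.0069 < 0 → local maximum

Critical points: x = 10/3 - sqrt(145)/3 ≈ -0.6805 (local minimum); x = 10/3 + sqrt(145)/3 ≈ 7.3472 (local maximum)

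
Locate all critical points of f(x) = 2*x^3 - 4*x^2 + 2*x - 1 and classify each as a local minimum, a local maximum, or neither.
f'(x) = 6*x^2 - 8*x + 2

Solve f'(x) = 0:
  Factor: 6*x^2 - 8*x + 2 = 2*(x - 1)*(3*x - 1) = 0.
  ⇒ x = 1/3, 1

f''(x) = 12*x - 8
Second-derivative test at each critical point:
  f''(1/3) = -4 < 0 → local maximum
  f''(1) = 4 > 0 → local minimum

Critical points: x = 1/3 (local maximum); x = 1 (local minimum)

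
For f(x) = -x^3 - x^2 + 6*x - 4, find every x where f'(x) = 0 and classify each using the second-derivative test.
f'(x) = -3*x^2 - 2*x + 6

Solve f'(x) = 0:
  3*x^2 + 2*x - 6 = 0 has no rational roots; quadratic formula: x = (-2 ± √76)/6.
  ⇒ x = -sqrt(19)/3 - 1/3 ≈ -1.7863, -1/3 + sqrt(19)/3 ≈ 1.1196

f''(x) = -6*x - 2
Second-derivative test at each critical point:
  f''(-1.7863) = 8.7178 > 0 → local minimum
  f''(1.1196) = -8.7178 < 0 → local maximum

Critical points: x = -sqrt(19)/3 - 1/3 ≈ -1.7863 (local minimum); x = -1/3 + sqrt(19)/3 ≈ 1.1196 (local maximum)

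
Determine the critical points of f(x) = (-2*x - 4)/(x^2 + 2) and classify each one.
f'(x) = 2*(-x^2 + 2*x*(x + 2) - 2)/(x^2 + 2)^2

Solve f'(x) = 0:
  f'(x) = 2*(x^2 + 4*x - 2)/(x^2 + 2)^2; the denominator is positive wherever f is defined, so f'(x) = 0 ⇔ 2*x^2 + 8*x - 4 = 0.
  Factor: 2*x^2 + 8*x - 4 = 2*(x^2 + 4*x - 2); x^2 + 4*x - 2 = 0 has no rational roots; quadratic formula: x = (-4 ± √24)/2.
  ⇒ x = -sqrt(6) - 2 ≈ -4.4495, -2 + sqrt(6) ≈ 0.4495

f''(x) = 4*(-4*x^2*(x + 2) + (3*x + 2)*(x^2 + 2))/(x^2 + 2)^3
Second-derivative test at each critical point:
  f''(-4.4495) = -0.0206 < 0 → local maximum
  f''(0.4495) = 2.0206 > 0 → local minimum

Critical points: x = -sqrt(6) - 2 ≈ -4.4495 (local maximum); x = -2 + sqrt(6) ≈ 0.4495 (local minimum)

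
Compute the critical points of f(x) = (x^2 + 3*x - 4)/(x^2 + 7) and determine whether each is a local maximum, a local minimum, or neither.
f'(x) = (-3*x^2 + 22*x + 21)/(x^4 + 14*x^2 + 49)

Solve f'(x) = 0:
  f'(x) = -(3*x^2 - 22*x - 21)/(x^2 + 7)^2; the denominator is positive wherever f is defined, so f'(x) = 0 ⇔ -3*x^2 + 22*x + 21 = 0.
  3*x^2 - 22*x - 21 = 0 has no rational roots; quadratic formula: x = (22 ± √736)/6.
  ⇒ x = 11/3 - 2*sqrt(46)/3 ≈ -0.8549, 11/3 + 2*sqrt(46)/3 ≈ 8.1882

f''(x) = 2*(3*x^3 - 33*x^2 - 63*x + 77)/(x^6 + 21*x^4 + 147*x^2 + 343)
Second-derivative test at each critical point:
  f''(-0.8549) = 0.4539 > 0 → local minimum
  f''(8.1882) = -0.0049 < 0 → local maximum

Critical points: x = 11/3 - 2*sqrt(46)/3 ≈ -0.8549 (local minimum); x = 11/3 + 2*sqrt(46)/3 ≈ 8.1882 (local maximum)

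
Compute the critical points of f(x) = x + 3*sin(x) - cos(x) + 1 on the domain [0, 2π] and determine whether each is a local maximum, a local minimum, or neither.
f'(x) = sin(x) + 3*cos(x) + 1

Solve f'(x) = 0 on [0, 2π]:
  f'(x) = 0 ⇔ sin(x) + 3*cos(x) = -1. Write the left side as R·cos(x + φ) with R = √(3² + (-1)²) = sqrt(10), cos φ = 3*sqrt(10)/10, sin φ = -sqrt(10)/10; then cos(x + φ) = -sqrt(10)/10. Solve for x and keep the solutions lying in [0, 2π].
  ⇒ x = pi - atan(4/3) ≈ 2.2143, 3*pi/2 ≈ 4.7124

f''(x) = -3*sin(x) + cos(x)
Second-derivative test at each critical point:
  f''(2.2143) = -3 < 0 → local maximum
  f''(4.7124) = 3 > 0 → local minimum

Critical points: x = pi - atan(4/3) ≈ 2.2143 (local maximum); x = 3*pi/2 ≈ 4.7124 (local minimum)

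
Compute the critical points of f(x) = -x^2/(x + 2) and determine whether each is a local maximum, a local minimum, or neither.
f'(x) = x*(-x - 4)/(x + 2)^2

Solve f'(x) = 0:
  f'(x) = -x*(x + 4)/(x + 2)^2; the denominator is positive wherever f is defined, so f'(x) = 0 ⇔ -x^2 - 4*x = 0.
  Factor: -x^2 - 4*x = -x*(x + 4) = 0.
  ⇒ x = -4, 0

f''(x) = -8/(x^3 + 6*x^2 + 12*x + 8)
Second-derivative test at each critical point:
  f''(-4) = 1 > 0 → local minimum
  f''(0) = -1 < 0 → local maximum

Critical points: x = -4 (local minimum); x = 0 (local maximum)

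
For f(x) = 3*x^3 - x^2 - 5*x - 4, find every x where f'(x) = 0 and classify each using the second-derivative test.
f'(x) = 9*x^2 - 2*x - 5

Solve f'(x) = 0:
  9*x^2 - 2*x - 5 = 0 has no rational roots; quadratic formula: x = (2 ± √184)/18.
  ⇒ x = 1/9 - sqrt(46)/9 ≈ -0.6425, 1/9 + sqrt(46)/9 ≈ 0.8647

f''(x) = 18*x - 2
Second-derivative test at each critical point:
  f''(-0.6425) = -13.5647 < 0 → local maximum
  f''(0.8647) = 13.5647 > 0 → local minimum

Critical points: x = 1/9 - sqrt(46)/9 ≈ -0.6425 (local maximum); x = 1/9 + sqrt(46)/9 ≈ 0.8647 (local minimum)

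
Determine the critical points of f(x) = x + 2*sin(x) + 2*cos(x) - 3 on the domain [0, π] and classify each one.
f'(x) = 2*sqrt(2)*cos(x + pi/4) + 1

Solve f'(x) = 0 on [0, π]:
  f'(x) = 0 ⇔ -2*sin(x) + 2*cos(x) = -1. Write the left side as R·cos(x + φ) with R = √(2² + 2²) = 2*sqrt(2), cos φ = sqrt(2)/2, sin φ = sqrt(2)/2; then cos(x + φ) = -sqrt(2)/4. Solve for x and keep the solutions lying in [0, π].
  ⇒ x = atan((1 + sqrt(7))/(-1 + sqrt(7))) ≈ 1.1468

f''(x) = -2*sqrt(2)*sin(x + pi/4)
Second-derivative test at each critical point:
  f''(1.1468) = -2.6458 < 0 → local maximum

Critical points: x = atan((1 + sqrt(7))/(-1 + sqrt(7))) ≈ 1.1468 (local maximum)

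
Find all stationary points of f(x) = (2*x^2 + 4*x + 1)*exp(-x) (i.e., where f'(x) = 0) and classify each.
f'(x) = (3 - 2*x^2)*exp(-x)

Solve f'(x) = 0:
  f'(x) = (3 - 2*x^2)·exp(-x) and exp(-x) > 0 for every x, so f'(x) = 0 ⇔ 3 - 2*x^2 = 0.
  2*x^2 - 3 = 0 has no rational roots; quadratic formula: x = (0 ± √24)/4.
  ⇒ x = -sqrt(6)/2 ≈ -1.2247, sqrt(6)/2 ≈ 1.2247

f''(x) = (2*x^2 - 4*x - 3)*exp(-x)
Second-derivative test at each critical point:
  f''(-1.2247) = 16.6727 > 0 → local minimum
  f''(1.2247) = -1.4395 < 0 → local maximum

Critical points: x = -sqrt(6)/2 ≈ -1.2247 (local minimum); x = sqrt(6)/2 ≈ 1.2247 (local maximum)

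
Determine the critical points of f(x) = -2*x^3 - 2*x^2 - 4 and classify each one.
f'(x) = 2*x*(-3*x - 2)

Solve f'(x) = 0:
  Factor: -6*x^2 - 4*x = -2*x*(3*x + 2) = 0.
  ⇒ x = -2/3, 0

f''(x) = -12*x - 4
Second-derivative test at each critical point:
  f''(-2/3) = 4 > 0 → local minimum
  f''(0) = -4 < 0 → local maximum

Critical points: x = -2/3 (local minimum); x = 0 (local maximum)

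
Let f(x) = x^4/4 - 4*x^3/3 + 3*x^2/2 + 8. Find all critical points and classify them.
f'(x) = x*(x^2 - 4*x + 3)

Solve f'(x) = 0:
  Factor: x^3 - 4*x^2 + 3*x = x*(x - 3)*(x - 1) = 0.
  ⇒ x = 0, 1, 3

f''(x) = 3*x^2 - 8*x + 3
Second-derivative test at each critical point:
  f''(0) = 3 > 0 → local minimum
  f''(1) = -2 < 0 → local maximum
  f''(3) = 6 > 0 → local minimum

Critical points: x = 0 (local minimum); x = 1 (local maximum); x = 3 (local minimum)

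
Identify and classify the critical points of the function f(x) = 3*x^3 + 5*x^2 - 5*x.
f'(x) = 9*x^2 + 10*x - 5

Solve f'(x) = 0:
  9*x^2 + 10*x - 5 = 0 has no rational roots; quadratic formula: x = (-10 ± √280)/18.
  ⇒ x = -sqrt(70)/9 - 5/9 ≈ -1.4852, -5/9 + sqrt(70)/9 ≈ 0.3741

f''(x) = 18*x + 10
Second-derivative test at each critical point:
  f''(-1.4852) = -16.7332 < 0 → local maximum
  f''(0.3741) = 16.7332 > 0 → local minimum

Critical points: x = -sqrt(70)/9 - 5/9 ≈ -1.4852 (local maximum); x = -5/9 + sqrt(70)/9 ≈ 0.3741 (local minimum)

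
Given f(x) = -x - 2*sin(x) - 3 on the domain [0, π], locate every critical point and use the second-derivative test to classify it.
f'(x) = -2*cos(x) - 1

Solve f'(x) = 0 on [0, π]:
  f'(x) = 0 ⇔ cos(x) = -1/2, i.e. x = ±arccos(-1/2) + 2nπ; keep the solutions lying in [0, π].
  ⇒ x = 2*pi/3 ≈ 2.0944

f''(x) = 2*sin(x)
Second-derivative test at each critical point:
  f''(2.0944) = 1.7321 > 0 → local minimum

Critical points: x = 2*pi/3 ≈ 2.0944 (local minimum)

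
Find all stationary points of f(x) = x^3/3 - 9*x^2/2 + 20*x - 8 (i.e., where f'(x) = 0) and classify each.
f'(x) = x^2 - 9*x + 20

Solve f'(x) = 0:
  Factor: x^2 - 9*x + 20 = (x - 5)*(x - 4) = 0.
  ⇒ x = 4, 5

f''(x) = 2*x - 9
Second-derivative test at each critical point:
  f''(4) = -1 < 0 → local maximum
  f''(5) = 1 > 0 → local minimum

Critical points: x = 4 (local maximum); x = 5 (local minimum)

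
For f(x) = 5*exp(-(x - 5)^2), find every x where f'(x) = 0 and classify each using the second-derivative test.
f'(x) = 10*(5 - x)*exp(-(x - 5)^2)

Solve f'(x) = 0:
  f'(x) = (50 - 10*x)·exp(-(x - 5)^2) and exp(-(x - 5)^2) > 0 for every x, so f'(x) = 0 ⇔ 50 - 10*x = 0.
  Factor: 50 - 10*x = -10*(x - 5) = 0.
  ⇒ x = 5

f''(x) = 10*(2*(x - 5)^2 - 1)*exp(-(x - 5)^2)
Second-derivative test at each critical point:
  f''(5) = -10 < 0 → local maximum

Critical points: x = 5 (local maximum)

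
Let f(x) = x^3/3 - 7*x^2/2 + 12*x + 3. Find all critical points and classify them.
f'(x) = x^2 - 7*x + 12

Solve f'(x) = 0:
  Factor: x^2 - 7*x + 12 = (x - 4)*(x - 3) = 0.
  ⇒ x = 3, 4

f''(x) = 2*x - 7
Second-derivative test at each critical point:
  f''(3) = -1 < 0 → local maximum
  f''(4) = 1 > 0 → local minimum

Critical points: x = 3 (local maximum); x = 4 (local minimum)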